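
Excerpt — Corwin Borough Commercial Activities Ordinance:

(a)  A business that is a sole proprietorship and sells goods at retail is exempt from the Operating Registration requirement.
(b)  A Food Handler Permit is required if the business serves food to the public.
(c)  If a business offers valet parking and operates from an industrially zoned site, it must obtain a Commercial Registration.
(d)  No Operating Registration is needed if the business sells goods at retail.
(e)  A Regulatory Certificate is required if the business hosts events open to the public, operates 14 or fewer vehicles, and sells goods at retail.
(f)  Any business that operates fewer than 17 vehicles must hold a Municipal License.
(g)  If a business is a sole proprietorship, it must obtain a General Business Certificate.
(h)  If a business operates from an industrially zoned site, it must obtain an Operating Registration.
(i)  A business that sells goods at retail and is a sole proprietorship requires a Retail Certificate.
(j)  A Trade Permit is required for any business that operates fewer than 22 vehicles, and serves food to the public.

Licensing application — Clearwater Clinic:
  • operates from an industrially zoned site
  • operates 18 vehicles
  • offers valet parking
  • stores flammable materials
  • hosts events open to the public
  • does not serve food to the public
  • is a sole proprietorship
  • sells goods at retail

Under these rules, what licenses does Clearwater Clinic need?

(a) is a sole proprietorship; sells goods at retail → exempt from Operating Registration.
(b) does not serve food to the public → Food Handler Permit not required.
(c) offers valet parking; operates from an industrially zoned site → Commercial Registration required.
(d) sells goods at retail → exempt from Operating Registration.
(e) hosts events open to the public; vehicles 18 > 14; sells goods at retail → Regulatory Certificate not required.
(f) vehicles 18 ≥ 17 → Municipal License not required.
(g) is a sole proprietorship → General Business Certificate required.
(h) operates from an industrially zoned site → Operating Registration required.
(i) sells goods at retail; is a sole proprietorship → Retail Certificate required.
(j) vehicles 18 < 22; does not serve food to the public → Trade Permit not required.

Commercial Registration, General Business Certificate, Retail Certificate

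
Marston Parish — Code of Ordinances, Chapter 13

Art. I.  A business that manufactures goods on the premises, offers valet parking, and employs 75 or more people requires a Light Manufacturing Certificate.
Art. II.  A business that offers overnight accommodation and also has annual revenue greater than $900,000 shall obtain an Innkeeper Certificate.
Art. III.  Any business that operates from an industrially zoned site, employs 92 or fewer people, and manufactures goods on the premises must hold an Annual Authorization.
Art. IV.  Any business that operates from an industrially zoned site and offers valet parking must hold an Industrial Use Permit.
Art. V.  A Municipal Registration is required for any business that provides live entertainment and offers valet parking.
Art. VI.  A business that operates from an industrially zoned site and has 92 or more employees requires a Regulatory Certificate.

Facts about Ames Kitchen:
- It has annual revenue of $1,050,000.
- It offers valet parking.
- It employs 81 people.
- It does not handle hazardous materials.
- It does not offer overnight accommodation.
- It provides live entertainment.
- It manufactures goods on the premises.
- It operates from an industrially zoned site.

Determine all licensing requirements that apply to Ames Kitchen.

Art. I. manufactures goods on the premises; offers valet parking; employees 81 ≥ 75 → Light Manufacturing Certificate required.
Art. II. does not offer overnight accommodation; revenue $1,050,000 > $900,000 → Innkeeper Certificate not required.
Art. III. operates from an industrially zoned site; employees 81 ≤ 92; manufactures goods on the premises → Annual Authorization required.
Art. IV. operates from an industrially zoned site; offers valet parking → Industrial Use Permit required.
Art. V. provides live entertainment; offers valet parking → Municipal Registration required.
Art. VI. operates from an industrially zoned site; employees 81 < 92 → Regulatory Certificate not required.

Annual Authorization, Industrial Use Permit, Light Manufacturing Certificate, Municipal Registration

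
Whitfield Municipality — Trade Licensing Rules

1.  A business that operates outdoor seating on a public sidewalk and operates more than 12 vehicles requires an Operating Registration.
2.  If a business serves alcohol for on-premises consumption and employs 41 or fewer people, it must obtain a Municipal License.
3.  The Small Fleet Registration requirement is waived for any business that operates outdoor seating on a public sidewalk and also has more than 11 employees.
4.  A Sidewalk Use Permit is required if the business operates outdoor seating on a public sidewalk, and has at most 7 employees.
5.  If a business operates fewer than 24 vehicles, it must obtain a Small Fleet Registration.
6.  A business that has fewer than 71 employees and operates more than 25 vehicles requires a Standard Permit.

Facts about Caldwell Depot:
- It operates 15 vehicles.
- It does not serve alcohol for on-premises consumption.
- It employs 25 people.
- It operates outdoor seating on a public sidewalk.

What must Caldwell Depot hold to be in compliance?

Operating Registration

1. operates outdoor seating on a public sidewalk; vehicles 15 > 12 → Operating Registration required.
2. does not serve alcohol for on-premises consumption; employees 25 ≤ 41 → Municipal License not required.
3. operates outdoor seating on a public sidewalk; employees 25 > 11 → exempt from Small Fleet Registration.
4. operates outdoor seating on a public sidewalk; employees 25 > 7 → Sidewalk Use Permit not required.
5. vehicles 15 < 24 → Small Fleet Registration required.
6. employees 25 < 71; vehicles 15 ≤ 25 → Standard Permit not required.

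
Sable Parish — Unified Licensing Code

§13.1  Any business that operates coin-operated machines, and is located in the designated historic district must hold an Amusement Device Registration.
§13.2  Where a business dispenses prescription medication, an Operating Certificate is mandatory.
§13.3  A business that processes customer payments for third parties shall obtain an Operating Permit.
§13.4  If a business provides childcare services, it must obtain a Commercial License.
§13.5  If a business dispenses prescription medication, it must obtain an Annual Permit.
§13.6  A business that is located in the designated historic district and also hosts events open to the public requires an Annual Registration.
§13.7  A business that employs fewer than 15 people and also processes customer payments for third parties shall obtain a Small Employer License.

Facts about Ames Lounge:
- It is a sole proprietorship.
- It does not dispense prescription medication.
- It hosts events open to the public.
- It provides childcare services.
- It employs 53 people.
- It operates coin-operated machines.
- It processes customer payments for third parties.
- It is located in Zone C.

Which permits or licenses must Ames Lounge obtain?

Commercial License, Operating Permit

§13.1 operates coin-operated machines; is located in Zone C (not: is located in the designated historic district) → Amusement Device Registration not required.
§13.2 does not dispense prescription medication → Operating Certificate not required.
§13.3 processes customer payments for third parties → Operating Permit required.
§13.4 provides childcare services → Commercial License required.
§13.5 does not dispense prescription medication → Annual Permit not required.
§13.6 is located in Zone C (not: is located in the designated historic district); hosts events open to the public → Annual Registration not required.
§13.7 employees 53 ≥ 15; processes customer payments for third parties → Small Employer License not required.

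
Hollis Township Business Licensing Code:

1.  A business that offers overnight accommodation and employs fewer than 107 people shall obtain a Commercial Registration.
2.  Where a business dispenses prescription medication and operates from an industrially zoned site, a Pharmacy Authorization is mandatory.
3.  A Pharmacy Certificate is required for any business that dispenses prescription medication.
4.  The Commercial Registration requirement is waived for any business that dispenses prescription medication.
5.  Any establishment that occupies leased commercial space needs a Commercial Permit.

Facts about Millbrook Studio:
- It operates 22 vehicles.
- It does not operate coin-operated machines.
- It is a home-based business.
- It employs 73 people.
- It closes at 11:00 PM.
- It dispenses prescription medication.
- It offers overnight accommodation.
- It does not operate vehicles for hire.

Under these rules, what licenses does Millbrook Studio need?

Pharmacy Certificate

1. offers overnight accommodation; employees 73 < 107 → Commercial Registration required.
2. dispenses prescription medication; is a home-based business (not: operates from an industrially zoned site) → Pharmacy Authorization not required.
3. dispenses prescription medication → Pharmacy Certificate required.
4. dispenses prescription medication → exempt from Commercial Registration.
5. is a home-based business (not: occupies leased commercial space) → Commercial Permit not required.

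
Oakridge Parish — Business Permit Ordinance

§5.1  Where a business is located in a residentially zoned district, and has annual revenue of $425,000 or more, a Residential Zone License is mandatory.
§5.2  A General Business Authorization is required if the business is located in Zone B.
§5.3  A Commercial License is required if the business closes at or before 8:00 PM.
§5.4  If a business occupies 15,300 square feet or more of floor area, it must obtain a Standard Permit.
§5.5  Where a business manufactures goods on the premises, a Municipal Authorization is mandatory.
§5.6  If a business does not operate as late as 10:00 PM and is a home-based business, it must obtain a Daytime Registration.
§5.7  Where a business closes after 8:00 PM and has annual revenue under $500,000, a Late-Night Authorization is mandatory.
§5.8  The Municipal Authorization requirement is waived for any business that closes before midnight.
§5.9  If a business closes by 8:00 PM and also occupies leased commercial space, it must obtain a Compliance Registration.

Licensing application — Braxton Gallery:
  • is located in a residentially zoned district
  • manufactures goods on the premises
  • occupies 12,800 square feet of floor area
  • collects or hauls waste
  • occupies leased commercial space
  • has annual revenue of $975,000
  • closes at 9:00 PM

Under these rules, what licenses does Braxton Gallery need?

§5.1 is located in a residentially zoned district; revenue $975,000 ≥ $425,000 → Residential Zone License required.
§5.2 is located in a residentially zoned district (not: is located in Zone B) → General Business Authorization not required.
§5.3 closes 9:00 PM, after 8:00 PM → Commercial License not required.
§5.4 floor area 12,800 square feet < 15,300 square feet → Standard Permit not required.
§5.5 manufactures goods on the premises → Municipal Authorization required.
§5.6 closes 9:00 PM, at/before 10:00 PM; occupies leased commercial space (not: is a home-based business) → Daytime Registration not required.
§5.7 closes 9:00 PM, after 8:00 PM; revenue $975,000 ≥ $500,000 → Late-Night Authorization not required.
§5.8 closes 9:00 PM, at/before midnight → exempt from Municipal Authorization.
§5.9 closes 9:00 PM, after 8:00 PM; occupies leased commercial space → Compliance Registration not required.

Residential Zone License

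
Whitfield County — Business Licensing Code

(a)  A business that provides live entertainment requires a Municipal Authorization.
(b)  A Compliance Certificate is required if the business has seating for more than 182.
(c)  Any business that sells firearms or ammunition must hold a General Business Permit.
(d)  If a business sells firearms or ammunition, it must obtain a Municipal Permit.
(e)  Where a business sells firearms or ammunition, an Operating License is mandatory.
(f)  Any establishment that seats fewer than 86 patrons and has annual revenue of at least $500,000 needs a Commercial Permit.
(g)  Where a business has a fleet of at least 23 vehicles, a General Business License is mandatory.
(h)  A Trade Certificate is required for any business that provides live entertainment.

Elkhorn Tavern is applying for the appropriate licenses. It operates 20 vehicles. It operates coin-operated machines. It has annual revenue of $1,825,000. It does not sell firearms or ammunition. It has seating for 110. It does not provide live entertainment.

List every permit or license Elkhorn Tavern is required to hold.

None

(a) does not provide live entertainment → Municipal Authorization not required.
(b) seating 110 ≤ 182 → Compliance Certificate not required.
(c) does not sell firearms or ammunition → General Business Permit not required.
(d) does not sell firearms or ammunition → Municipal Permit not required.
(e) does not sell firearms or ammunition → Operating License not required.
(f) seating 110 ≥ 86; revenue $1,825,000 ≥ $500,000 → Commercial Permit not required.
(g) vehicles 20 < 23 → General Business License not required.
(h) does not provide live entertainment → Trade Certificate not required.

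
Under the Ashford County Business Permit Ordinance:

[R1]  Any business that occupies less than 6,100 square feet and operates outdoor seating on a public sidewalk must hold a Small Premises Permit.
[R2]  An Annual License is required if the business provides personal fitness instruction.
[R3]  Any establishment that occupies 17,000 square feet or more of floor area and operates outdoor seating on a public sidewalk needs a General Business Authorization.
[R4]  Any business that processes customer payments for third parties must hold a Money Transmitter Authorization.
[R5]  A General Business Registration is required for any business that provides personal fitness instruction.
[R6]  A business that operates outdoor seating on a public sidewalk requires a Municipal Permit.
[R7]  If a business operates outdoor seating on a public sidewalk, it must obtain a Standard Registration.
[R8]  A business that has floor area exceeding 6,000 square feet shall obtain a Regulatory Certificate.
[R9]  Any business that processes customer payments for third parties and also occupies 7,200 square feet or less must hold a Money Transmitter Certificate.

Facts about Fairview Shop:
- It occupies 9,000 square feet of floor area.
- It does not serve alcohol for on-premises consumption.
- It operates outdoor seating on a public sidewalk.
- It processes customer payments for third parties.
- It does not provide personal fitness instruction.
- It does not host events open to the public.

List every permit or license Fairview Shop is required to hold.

Money Transmitter Authorization, Municipal Permit, Regulatory Certificate, Standard Registration

[R1] floor area 9,000 square feet ≥ 6,100 square feet; operates outdoor seating on a public sidewalk → Small Premises Permit not required.
[R2] does not provide personal fitness instruction → Annual License not required.
[R3] floor area 9,000 square feet < 17,000 square feet; operates outdoor seating on a public sidewalk → General Business Authorization not required.
[R4] processes customer payments for third parties → Money Transmitter Authorization required.
[R5] does not provide personal fitness instruction → General Business Registration not required.
[R6] operates outdoor seating on a public sidewalk → Municipal Permit required.
[R7] operates outdoor seating on a public sidewalk → Standard Registration required.
[R8] floor area 9,000 square feet > 6,000 square feet → Regulatory Certificate required.
[R9] processes customer payments for third parties; floor area 9,000 square feet > 7,200 square feet → Money Transmitter Certificate not required.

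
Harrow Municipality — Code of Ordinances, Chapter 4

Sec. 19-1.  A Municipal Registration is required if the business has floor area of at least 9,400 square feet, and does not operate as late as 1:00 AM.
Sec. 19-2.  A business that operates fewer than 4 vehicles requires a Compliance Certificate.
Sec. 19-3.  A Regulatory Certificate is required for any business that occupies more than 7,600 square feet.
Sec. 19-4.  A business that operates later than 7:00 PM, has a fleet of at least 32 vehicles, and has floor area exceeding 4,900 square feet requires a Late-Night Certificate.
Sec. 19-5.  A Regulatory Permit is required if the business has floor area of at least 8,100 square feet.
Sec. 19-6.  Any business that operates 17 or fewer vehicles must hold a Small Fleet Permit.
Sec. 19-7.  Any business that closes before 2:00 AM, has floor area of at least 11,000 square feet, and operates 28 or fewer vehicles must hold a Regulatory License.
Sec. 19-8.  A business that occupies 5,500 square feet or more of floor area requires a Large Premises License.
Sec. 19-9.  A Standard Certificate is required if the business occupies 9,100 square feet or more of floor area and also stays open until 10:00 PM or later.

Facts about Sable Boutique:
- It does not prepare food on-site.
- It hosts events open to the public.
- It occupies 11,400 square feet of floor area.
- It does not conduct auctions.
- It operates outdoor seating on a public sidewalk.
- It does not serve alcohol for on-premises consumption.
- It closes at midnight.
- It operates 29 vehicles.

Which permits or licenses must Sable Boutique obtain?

Sec. 19-1. floor area 11,400 square feet ≥ 9,400 square feet; closes midnight, at/before 1:00 AM → Municipal Registration required.
Sec. 19-2. vehicles 29 ≥ 4 → Compliance Certificate not required.
Sec. 19-3. floor area 11,400 square feet > 7,600 square feet → Regulatory Certificate required.
Sec. 19-4. closes midnight, after 7:00 PM; vehicles 29 < 32; floor area 11,400 square feet > 4,900 square feet → Late-Night Certificate not required.
Sec. 19-5. floor area 11,400 square feet ≥ 8,100 square feet → Regulatory Permit required.
Sec. 19-6. vehicles 29 > 17 → Small Fleet Permit not required.
Sec. 19-7. closes midnight, at/before 2:00 AM; floor area 11,400 square feet ≥ 11,000 square feet; vehicles 29 > 28 → Regulatory License not required.
Sec. 19-8. floor area 11,400 square feet ≥ 5,500 square feet → Large Premises License required.
Sec. 19-9. floor area 11,400 square feet ≥ 9,100 square feet; closes midnight, after 10:00 PM → Standard Certificate required.

Large Premises License, Municipal Registration, Regulatory Certificate, Regulatory Permit, Standard Certificate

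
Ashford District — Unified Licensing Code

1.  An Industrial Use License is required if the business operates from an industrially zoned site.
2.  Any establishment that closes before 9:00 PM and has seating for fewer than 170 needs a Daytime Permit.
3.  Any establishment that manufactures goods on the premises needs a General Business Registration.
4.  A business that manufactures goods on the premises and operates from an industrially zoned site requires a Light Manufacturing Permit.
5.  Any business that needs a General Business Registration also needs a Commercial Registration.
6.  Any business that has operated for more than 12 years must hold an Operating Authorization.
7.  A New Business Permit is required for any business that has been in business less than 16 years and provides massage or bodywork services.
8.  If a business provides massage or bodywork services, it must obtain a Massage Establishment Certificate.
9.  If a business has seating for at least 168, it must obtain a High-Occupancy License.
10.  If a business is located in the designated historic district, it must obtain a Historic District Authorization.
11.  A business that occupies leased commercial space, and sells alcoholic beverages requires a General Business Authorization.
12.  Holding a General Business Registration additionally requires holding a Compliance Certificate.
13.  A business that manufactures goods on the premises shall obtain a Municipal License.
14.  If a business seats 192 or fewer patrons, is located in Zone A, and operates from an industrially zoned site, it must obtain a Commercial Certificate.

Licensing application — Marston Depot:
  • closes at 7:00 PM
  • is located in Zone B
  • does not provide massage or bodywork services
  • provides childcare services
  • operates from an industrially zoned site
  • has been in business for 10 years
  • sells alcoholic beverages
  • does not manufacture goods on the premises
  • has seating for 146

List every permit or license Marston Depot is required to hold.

Daytime Permit, Industrial Use License

1. operates from an industrially zoned site → Industrial Use License required.
2. closes 7:00 PM, at/before 9:00 PM; seating 146 < 170 → Daytime Permit required.
3. does not manufacture goods on the premises → General Business Registration not required.
4. does not manufacture goods on the premises; operates from an industrially zoned site → Light Manufacturing Permit not required.
5. General Business Registration is not required → no effect.
6. years in business 10 ≤ 12 → Operating Authorization not required.
7. years in business 10 < 16; does not provide massage or bodywork services → New Business Permit not required.
8. does not provide massage or bodywork services → Massage Establishment Certificate not required.
9. seating 146 < 168 → High-Occupancy License not required.
10. is located in Zone B (not: is located in the designated historic district) → Historic District Authorization not required.
11. operates from an industrially zoned site (not: occupies leased commercial space); sells alcoholic beverages → General Business Authorization not required.
12. General Business Registration is not required → no effect.
13. does not manufacture goods on the premises → Municipal License not required.
14. seating 146 ≤ 192; is located in Zone B (not: is located in Zone A); operates from an industrially zoned site → Commercial Certificate not required.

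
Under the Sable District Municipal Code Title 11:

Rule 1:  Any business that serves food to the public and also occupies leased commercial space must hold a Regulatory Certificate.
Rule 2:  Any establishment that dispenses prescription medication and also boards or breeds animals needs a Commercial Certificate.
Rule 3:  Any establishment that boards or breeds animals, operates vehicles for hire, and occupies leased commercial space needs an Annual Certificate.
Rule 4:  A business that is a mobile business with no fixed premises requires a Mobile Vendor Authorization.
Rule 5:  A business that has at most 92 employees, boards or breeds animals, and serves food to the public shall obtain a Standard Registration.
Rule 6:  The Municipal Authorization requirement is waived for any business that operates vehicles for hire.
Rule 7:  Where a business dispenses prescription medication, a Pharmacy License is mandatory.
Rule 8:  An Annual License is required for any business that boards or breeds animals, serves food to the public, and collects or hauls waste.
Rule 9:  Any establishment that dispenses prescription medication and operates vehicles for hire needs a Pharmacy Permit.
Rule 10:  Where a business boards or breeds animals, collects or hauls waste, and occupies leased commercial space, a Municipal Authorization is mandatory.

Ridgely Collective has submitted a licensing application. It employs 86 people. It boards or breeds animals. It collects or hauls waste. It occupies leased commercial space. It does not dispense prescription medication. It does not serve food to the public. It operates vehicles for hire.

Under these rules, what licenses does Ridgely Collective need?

Rule 1: does not serve food to the public; occupies leased commercial space → Regulatory Certificate not required.
Rule 2: does not dispense prescription medication; boards or breeds animals → Commercial Certificate not required.
Rule 3: boards or breeds animals; operates vehicles for hire; occupies leased commercial space → Annual Certificate required.
Rule 4: occupies leased commercial space (not: is a mobile business with no fixed premises) → Mobile Vendor Authorization not required.
Rule 5: employees 86 ≤ 92; boards or breeds animals; does not serve food to the public → Standard Registration not required.
Rule 6: operates vehicles for hire → exempt from Municipal Authorization.
Rule 7: does not dispense prescription medication → Pharmacy License not required.
Rule 8: boards or breeds animals; does not serve food to the public; collects or hauls waste → Annual License not required.
Rule 9: does not dispense prescription medication; operates vehicles for hire → Pharmacy Permit not required.
Rule 10: boards or breeds animals; collects or hauls waste; occupies leased commercial space → Municipal Authorization required.

Annual Certificate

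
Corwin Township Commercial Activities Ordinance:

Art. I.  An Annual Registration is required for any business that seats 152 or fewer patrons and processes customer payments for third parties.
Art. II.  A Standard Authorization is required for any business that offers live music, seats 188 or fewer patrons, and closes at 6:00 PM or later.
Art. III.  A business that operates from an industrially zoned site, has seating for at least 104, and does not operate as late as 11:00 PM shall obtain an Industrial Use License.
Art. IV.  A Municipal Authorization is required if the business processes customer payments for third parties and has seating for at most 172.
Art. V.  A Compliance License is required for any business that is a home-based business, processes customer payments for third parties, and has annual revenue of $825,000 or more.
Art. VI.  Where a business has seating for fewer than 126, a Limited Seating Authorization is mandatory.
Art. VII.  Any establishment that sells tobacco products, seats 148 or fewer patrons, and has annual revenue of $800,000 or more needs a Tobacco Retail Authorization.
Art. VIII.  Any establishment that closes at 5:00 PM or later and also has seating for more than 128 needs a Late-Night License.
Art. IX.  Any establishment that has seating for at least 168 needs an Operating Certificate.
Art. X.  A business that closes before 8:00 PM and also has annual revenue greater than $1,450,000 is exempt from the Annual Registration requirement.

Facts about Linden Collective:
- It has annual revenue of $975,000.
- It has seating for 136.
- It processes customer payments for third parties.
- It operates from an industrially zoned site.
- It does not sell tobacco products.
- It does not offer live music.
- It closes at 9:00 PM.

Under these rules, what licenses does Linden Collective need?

Art. I. seating 136 ≤ 152; processes customer payments for third parties → Annual Registration required.
Art. II. does not offer live music; seating 136 ≤ 188; closes 9:00 PM, after 6:00 PM → Standard Authorization not required.
Art. III. operates from an industrially zoned site; seating 136 ≥ 104; closes 9:00 PM, at/before 11:00 PM → Industrial Use License required.
Art. IV. processes customer payments for third parties; seating 136 ≤ 172 → Municipal Authorization required.
Art. V. operates from an industrially zoned site (not: is a home-based business); processes customer payments for third parties; revenue $975,000 ≥ $825,000 → Compliance License not required.
Art. VI. seating 136 ≥ 126 → Limited Seating Authorization not required.
Art. VII. does not sell tobacco products; seating 136 ≤ 148; revenue $975,000 ≥ $800,000 → Tobacco Retail Authorization not required.
Art. VIII. closes 9:00 PM, after 5:00 PM; seating 136 > 128 → Late-Night License required.
Art. IX. seating 136 < 168 → Operating Certificate not required.
Art. X. closes 9:00 PM, after 8:00 PM; revenue $975,000 ≤ $1,450,000 → Annual Registration exemption does not apply.

Annual Registration, Industrial Use License, Late-Night License, Municipal Authorization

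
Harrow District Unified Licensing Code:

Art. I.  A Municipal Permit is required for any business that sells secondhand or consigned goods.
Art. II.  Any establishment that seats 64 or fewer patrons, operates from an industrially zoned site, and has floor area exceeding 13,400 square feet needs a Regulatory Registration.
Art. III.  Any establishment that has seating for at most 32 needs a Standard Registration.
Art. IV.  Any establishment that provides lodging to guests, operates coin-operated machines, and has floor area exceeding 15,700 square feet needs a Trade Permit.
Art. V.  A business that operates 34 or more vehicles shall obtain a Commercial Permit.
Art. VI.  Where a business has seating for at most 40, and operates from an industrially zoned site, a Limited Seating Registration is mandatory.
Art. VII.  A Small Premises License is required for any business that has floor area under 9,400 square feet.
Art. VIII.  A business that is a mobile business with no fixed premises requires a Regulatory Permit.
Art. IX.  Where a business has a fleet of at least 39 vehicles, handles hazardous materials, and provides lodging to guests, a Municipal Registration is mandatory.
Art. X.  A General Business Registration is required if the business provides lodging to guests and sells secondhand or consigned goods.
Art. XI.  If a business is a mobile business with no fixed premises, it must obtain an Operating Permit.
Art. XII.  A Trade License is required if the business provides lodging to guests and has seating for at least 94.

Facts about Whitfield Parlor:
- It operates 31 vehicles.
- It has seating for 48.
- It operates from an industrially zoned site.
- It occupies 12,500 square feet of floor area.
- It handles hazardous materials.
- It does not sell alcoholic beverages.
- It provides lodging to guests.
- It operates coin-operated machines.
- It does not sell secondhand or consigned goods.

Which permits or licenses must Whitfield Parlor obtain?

None

Art. I. does not sell secondhand or consigned goods → Municipal Permit not required.
Art. II. seating 48 ≤ 64; operates from an industrially zoned site; floor area 12,500 square feet ≤ 13,400 square feet → Regulatory Registration not required.
Art. III. seating 48 > 32 → Standard Registration not required.
Art. IV. provides lodging to guests; operates coin-operated machines; floor area 12,500 square feet ≤ 15,700 square feet → Trade Permit not required.
Art. V. vehicles 31 < 34 → Commercial Permit not required.
Art. VI. seating 48 > 40; operates from an industrially zoned site → Limited Seating Registration not required.
Art. VII. floor area 12,500 square feet ≥ 9,400 square feet → Small Premises License not required.
Art. VIII. operates from an industrially zoned site (not: is a mobile business with no fixed premises) → Regulatory Permit not required.
Art. IX. vehicles 31 < 39; handles hazardous materials; provides lodging to guests → Municipal Registration not required.
Art. X. provides lodging to guests; does not sell secondhand or consigned goods → General Business Registration not required.
Art. XI. operates from an industrially zoned site (not: is a mobile business with no fixed premises) → Operating Permit not required.
Art. XII. provides lodging to guests; seating 48 < 94 → Trade License not required.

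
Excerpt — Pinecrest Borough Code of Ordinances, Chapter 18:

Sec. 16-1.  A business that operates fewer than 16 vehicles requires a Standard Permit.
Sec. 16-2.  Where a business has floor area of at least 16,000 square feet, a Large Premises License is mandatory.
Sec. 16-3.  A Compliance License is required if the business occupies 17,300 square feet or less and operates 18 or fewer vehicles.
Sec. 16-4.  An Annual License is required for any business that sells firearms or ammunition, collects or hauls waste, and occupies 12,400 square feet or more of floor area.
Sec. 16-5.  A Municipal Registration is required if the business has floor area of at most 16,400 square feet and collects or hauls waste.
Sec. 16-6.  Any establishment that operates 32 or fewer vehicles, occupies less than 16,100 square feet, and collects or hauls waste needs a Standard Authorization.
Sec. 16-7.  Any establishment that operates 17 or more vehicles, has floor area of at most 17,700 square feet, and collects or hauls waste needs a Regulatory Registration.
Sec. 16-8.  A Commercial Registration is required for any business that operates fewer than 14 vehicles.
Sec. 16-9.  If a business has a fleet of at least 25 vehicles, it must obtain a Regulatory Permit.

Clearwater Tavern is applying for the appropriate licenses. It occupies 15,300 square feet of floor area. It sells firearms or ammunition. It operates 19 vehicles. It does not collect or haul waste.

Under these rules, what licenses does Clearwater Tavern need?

None

Sec. 16-1. vehicles 19 ≥ 16 → Standard Permit not required.
Sec. 16-2. floor area 15,300 square feet < 16,000 square feet → Large Premises License not required.
Sec. 16-3. floor area 15,300 square feet ≤ 17,300 square feet; vehicles 19 > 18 → Compliance License not required.
Sec. 16-4. sells firearms or ammunition; does not collect or haul waste; floor area 15,300 square feet ≥ 12,400 square feet → Annual License not required.
Sec. 16-5. floor area 15,300 square feet ≤ 16,400 square feet; does not collect or haul waste → Municipal Registration not required.
Sec. 16-6. vehicles 19 ≤ 32; floor area 15,300 square feet < 16,100 square feet; does not collect or haul waste → Standard Authorization not required.
Sec. 16-7. vehicles 19 ≥ 17; floor area 15,300 square feet ≤ 17,700 square feet; does not collect or haul waste → Regulatory Registration not required.
Sec. 16-8. vehicles 19 ≥ 14 → Commercial Registration not required.
Sec. 16-9. vehicles 19 < 25 → Regulatory Permit not required.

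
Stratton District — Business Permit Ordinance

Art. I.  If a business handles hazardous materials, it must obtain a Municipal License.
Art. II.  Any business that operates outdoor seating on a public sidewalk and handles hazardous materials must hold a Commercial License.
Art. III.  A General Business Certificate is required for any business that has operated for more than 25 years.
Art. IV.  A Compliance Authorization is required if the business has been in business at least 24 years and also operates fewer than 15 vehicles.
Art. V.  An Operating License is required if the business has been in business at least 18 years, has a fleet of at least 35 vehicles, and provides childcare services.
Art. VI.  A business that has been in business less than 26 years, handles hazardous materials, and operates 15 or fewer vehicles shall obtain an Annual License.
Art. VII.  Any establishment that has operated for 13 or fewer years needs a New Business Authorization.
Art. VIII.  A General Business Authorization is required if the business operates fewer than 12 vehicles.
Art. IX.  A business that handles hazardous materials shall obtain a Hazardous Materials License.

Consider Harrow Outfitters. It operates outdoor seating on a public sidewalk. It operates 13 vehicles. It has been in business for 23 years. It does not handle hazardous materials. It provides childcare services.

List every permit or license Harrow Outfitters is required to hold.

None

Art. I. does not handle hazardous materials → Municipal License not required.
Art. II. operates outdoor seating on a public sidewalk; does not handle hazardous materials → Commercial License not required.
Art. III. years in business 23 ≤ 25 → General Business Certificate not required.
Art. IV. years in business 23 < 24; vehicles 13 < 15 → Compliance Authorization not required.
Art. V. years in business 23 ≥ 18; vehicles 13 < 35; provides childcare services → Operating License not required.
Art. VI. years in business 23 < 26; does not handle hazardous materials; vehicles 13 ≤ 15 → Annual License not required.
Art. VII. years in business 23 > 13 → New Business Authorization not required.
Art. VIII. vehicles 13 ≥ 12 → General Business Authorization not required.
Art. IX. does not handle hazardous materials → Hazardous Materials License not required.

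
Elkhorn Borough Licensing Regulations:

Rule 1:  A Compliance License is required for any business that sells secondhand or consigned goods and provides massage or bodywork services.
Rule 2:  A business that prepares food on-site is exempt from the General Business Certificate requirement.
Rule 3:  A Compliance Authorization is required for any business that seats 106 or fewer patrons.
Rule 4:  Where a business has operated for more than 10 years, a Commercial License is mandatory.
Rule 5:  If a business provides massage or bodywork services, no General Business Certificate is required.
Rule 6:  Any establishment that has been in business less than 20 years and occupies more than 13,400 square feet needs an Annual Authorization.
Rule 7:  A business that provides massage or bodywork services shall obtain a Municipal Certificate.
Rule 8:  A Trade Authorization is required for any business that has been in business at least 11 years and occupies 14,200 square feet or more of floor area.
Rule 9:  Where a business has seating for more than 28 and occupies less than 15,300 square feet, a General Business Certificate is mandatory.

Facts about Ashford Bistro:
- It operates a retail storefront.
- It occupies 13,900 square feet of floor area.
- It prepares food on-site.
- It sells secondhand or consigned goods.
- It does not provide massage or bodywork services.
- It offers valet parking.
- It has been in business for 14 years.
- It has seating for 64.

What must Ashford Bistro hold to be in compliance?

Rule 1: sells secondhand or consigned goods; does not provide massage or bodywork services → Compliance License not required.
Rule 2: prepares food on-site → exempt from General Business Certificate.
Rule 3: seating 64 ≤ 106 → Compliance Authorization required.
Rule 4: years in business 14 > 10 → Commercial License required.
Rule 5: does not provide massage or bodywork services → General Business Certificate exemption does not apply.
Rule 6: years in business 14 < 20; floor area 13,900 square feet > 13,400 square feet → Annual Authorization required.
Rule 7: does not provide massage or bodywork services → Municipal Certificate not required.
Rule 8: years in business 14 ≥ 11; floor area 13,900 square feet < 14,200 square feet → Trade Authorization not required.
Rule 9: seating 64 > 28; floor area 13,900 square feet < 15,300 square feet → General Business Certificate required.

Annual Authorization, Commercial License, Compliance Authorization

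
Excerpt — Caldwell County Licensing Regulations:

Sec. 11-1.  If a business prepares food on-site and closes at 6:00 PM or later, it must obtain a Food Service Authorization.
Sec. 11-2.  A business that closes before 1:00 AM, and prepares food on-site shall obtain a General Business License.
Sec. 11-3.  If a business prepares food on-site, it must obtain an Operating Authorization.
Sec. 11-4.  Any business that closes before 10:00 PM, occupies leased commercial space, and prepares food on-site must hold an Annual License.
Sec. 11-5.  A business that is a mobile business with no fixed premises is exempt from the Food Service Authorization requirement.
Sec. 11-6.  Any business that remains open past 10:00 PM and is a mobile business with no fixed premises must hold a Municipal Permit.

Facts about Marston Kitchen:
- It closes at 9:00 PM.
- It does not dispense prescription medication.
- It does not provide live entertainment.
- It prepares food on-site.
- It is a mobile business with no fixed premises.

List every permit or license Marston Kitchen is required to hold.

Sec. 11-1. prepares food on-site; closes 9:00 PM, after 6:00 PM → Food Service Authorization required.
Sec. 11-2. closes 9:00 PM, at/before 1:00 AM; prepares food on-site → General Business License required.
Sec. 11-3. prepares food on-site → Operating Authorization required.
Sec. 11-4. closes 9:00 PM, at/before 10:00 PM; is a mobile business with no fixed premises (not: occupies leased commercial space); prepares food on-site → Annual License not required.
Sec. 11-5. is a mobile business with no fixed premises → exempt from Food Service Authorization.
Sec. 11-6. closes 9:00 PM, at/before 10:00 PM; is a mobile business with no fixed premises → Municipal Permit not required.

General Business License, Operating Authorization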